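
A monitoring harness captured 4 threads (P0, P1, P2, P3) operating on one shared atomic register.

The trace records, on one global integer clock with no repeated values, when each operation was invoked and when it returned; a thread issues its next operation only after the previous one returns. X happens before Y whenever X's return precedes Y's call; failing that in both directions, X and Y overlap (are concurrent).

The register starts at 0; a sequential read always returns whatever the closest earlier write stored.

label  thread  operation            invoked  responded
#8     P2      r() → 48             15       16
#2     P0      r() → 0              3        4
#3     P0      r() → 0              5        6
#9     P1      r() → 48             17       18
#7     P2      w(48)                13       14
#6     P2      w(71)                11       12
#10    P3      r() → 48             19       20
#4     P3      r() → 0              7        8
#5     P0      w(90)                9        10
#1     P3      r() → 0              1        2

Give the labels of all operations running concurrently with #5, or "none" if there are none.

none

overlap test against #5 [9,10]: concurrent iff the interval meets 9..10
#1 [1,2]: before
#2 [3,4]: before
#3 [5,6]: before
#4 [7,8]: before
#6 [11,12]: after
#7 [13,14]: after
#8 [15,16]: after
#9 [17,18]: after
#10 [19,20]: after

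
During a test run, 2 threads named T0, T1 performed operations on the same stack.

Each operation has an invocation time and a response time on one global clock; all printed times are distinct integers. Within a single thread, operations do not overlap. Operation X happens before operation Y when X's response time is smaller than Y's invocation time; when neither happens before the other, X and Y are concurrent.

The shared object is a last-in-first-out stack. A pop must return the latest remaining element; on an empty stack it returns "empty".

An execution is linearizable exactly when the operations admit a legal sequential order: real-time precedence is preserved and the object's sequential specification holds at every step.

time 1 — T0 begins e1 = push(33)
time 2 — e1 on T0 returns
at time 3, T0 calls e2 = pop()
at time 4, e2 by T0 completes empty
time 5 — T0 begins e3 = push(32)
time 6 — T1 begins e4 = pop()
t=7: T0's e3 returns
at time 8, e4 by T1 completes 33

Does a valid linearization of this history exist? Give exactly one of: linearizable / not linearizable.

cut after 3 events: linearizable; cut after 4 events (e2 responds, time 4): not linearizable
the sole real-time-consistent order of 2 completed operations fails the stack replay
one such order, e1, e2, breaks at step 2 where e2 pop() → empty is illegal

not linearizable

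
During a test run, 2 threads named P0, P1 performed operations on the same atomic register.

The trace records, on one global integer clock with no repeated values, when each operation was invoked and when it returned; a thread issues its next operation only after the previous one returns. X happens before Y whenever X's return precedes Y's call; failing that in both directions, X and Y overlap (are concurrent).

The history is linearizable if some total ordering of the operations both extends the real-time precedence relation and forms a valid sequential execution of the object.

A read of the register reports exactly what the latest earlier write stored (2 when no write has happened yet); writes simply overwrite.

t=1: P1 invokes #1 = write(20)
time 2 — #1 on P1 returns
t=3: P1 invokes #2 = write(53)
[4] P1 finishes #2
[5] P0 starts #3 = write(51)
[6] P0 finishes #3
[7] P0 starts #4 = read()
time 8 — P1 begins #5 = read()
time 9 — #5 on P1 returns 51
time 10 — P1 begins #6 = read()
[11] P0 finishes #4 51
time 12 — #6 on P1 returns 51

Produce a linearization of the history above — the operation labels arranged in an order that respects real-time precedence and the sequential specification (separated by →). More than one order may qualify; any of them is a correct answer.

#1 → #2 → #3 → #4 → #5 → #6

1. #1 write(20), leaving value 20
2. #2 write(53), leaving value 53
3. #3 write(51), leaving value 51
4. #4 read() → 51, leaving value 51
5. #5 read() → 51, leaving value 51
6. #6 read() → 51, leaving value 51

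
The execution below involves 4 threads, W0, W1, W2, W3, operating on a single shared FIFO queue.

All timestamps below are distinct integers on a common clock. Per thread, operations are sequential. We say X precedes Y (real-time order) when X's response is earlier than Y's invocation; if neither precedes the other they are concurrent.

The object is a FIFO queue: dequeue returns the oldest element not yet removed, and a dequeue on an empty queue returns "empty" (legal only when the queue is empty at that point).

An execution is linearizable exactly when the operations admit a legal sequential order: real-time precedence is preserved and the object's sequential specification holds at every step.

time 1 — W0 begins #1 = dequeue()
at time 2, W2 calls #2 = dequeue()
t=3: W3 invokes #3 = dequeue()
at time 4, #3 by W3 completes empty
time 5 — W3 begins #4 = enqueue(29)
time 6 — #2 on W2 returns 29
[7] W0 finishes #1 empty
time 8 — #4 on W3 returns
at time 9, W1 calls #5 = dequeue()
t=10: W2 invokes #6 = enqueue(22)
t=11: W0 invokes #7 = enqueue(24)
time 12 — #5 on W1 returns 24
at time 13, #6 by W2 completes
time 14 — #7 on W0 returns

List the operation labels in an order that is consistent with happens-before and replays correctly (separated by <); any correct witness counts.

after step 1 (#1 dequeue() → empty): queue <>
after step 2 (#3 dequeue() → empty): queue <>
after step 3 (#4 enqueue(29)): queue <29>
after step 4 (#2 dequeue() → 29): queue <>
after step 5 (#7 enqueue(24)): queue <24>
after step 6 (#5 dequeue() → 24): queue <>
after step 7 (#6 enqueue(22)): queue <22>

#1 < #3 < #4 < #2 < #7 < #5 < #6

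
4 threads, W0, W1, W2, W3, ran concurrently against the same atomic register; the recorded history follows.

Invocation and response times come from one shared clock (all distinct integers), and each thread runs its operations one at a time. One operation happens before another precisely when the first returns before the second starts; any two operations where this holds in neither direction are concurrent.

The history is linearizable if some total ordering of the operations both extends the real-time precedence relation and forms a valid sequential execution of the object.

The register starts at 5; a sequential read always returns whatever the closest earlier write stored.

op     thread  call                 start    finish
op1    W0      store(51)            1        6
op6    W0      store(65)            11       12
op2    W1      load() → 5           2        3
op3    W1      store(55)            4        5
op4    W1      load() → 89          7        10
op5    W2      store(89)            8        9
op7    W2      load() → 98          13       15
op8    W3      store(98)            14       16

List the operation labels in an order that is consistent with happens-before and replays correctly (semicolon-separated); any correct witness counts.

step 1: op2 load() → 5 — value 5
step 2: op1 store(51) — value 51
step 3: op3 store(55) — value 55
step 4: op5 store(89) — value 89
step 5: op4 load() → 89 — value 89
step 6: op6 store(65) — value 65
step 7: op8 store(98) — value 98
step 8: op7 load() → 98 — value 98

op2; op1; op3; op5; op4; op6; op8; op7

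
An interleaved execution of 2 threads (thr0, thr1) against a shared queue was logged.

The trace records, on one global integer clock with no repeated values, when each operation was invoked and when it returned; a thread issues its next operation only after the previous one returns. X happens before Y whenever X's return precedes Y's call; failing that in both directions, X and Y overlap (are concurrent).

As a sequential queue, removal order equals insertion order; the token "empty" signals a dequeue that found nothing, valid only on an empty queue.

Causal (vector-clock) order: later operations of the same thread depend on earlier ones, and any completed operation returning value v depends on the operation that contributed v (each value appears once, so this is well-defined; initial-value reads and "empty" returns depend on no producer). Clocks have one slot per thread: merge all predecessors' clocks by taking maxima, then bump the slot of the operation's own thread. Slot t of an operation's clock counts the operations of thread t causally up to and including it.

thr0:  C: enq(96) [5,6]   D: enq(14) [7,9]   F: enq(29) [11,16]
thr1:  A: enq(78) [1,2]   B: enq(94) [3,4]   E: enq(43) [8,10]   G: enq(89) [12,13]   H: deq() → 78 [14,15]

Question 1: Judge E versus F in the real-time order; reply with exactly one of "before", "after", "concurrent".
E spans [8,10], F spans [11,16]
resp(E)=10 < inv(F)=11

before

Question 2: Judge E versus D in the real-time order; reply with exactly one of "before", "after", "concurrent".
E spans [8,10], D spans [7,9]
the intervals overlap in both directions

concurrent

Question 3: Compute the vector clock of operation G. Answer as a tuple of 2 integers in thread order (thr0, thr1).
invoked at 1, A has no predecessors; its own thr1 bump gives (0, 1)
invoked at 5, C has no predecessors; its own thr0 bump gives (1, 0)
merge at B (invoked 3): VC(A)=(0, 1), own-thread bump on thr1 → (0, 2)
merge at D (invoked 7): VC(C)=(1, 0), own-thread bump on thr0 → (2, 0)
merge at E (invoked 8): VC(B)=(0, 2), own-thread bump on thr1 → (0, 3)
merge at F (invoked 11): VC(D)=(2, 0), own-thread bump on thr0 → (3, 0)
merge at G (invoked 12): VC(E)=(0, 3), own-thread bump on thr1 → (0, 4)
merge at H (invoked 14): VC(A)=(0, 1), VC(G)=(0, 4), own-thread bump on thr1 → (0, 5)
target: VC(G) = (0, 4)

(0, 4)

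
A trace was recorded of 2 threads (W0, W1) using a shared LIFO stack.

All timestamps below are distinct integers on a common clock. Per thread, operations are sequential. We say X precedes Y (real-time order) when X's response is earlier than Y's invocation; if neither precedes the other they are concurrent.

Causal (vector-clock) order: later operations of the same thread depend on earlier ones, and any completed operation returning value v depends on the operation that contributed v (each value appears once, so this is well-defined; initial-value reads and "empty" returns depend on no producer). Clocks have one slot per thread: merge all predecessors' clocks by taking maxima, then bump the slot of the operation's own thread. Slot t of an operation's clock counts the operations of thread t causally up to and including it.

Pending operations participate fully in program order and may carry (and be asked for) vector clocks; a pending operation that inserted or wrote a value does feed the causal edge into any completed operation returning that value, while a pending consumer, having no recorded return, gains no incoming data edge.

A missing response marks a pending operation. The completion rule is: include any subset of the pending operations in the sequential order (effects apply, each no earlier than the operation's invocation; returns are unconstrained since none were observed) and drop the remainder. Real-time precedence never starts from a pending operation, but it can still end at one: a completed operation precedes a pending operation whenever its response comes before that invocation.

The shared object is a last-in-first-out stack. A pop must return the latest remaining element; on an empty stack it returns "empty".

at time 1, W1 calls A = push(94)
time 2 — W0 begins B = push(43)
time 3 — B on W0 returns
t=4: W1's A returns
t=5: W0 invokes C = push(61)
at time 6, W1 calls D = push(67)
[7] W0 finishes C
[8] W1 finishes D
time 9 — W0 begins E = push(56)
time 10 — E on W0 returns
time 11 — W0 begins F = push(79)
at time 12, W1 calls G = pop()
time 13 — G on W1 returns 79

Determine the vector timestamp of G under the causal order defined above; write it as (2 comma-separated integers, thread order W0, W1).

(4, 3)

VC(A, invoked at 1): no causal predecessors; +1 on W1 → (0, 1)
VC(B, invoked at 2): no causal predecessors; +1 on W0 → (1, 0)
from VC(A)=(0, 1), D (invoked 6) maxes components and bumps W1 → (0, 2)
from VC(B)=(1, 0), C (invoked 5) maxes components and bumps W0 → (2, 0)
from VC(C)=(2, 0), E (invoked 9) maxes components and bumps W0 → (3, 0)
from VC(E)=(3, 0), F (invoked 11) maxes components and bumps W0 → (4, 0)
from VC(D)=(0, 2), VC(F)=(4, 0), G (invoked 12) maxes components and bumps W1 → (4, 3)
target: VC(G) = (4, 3)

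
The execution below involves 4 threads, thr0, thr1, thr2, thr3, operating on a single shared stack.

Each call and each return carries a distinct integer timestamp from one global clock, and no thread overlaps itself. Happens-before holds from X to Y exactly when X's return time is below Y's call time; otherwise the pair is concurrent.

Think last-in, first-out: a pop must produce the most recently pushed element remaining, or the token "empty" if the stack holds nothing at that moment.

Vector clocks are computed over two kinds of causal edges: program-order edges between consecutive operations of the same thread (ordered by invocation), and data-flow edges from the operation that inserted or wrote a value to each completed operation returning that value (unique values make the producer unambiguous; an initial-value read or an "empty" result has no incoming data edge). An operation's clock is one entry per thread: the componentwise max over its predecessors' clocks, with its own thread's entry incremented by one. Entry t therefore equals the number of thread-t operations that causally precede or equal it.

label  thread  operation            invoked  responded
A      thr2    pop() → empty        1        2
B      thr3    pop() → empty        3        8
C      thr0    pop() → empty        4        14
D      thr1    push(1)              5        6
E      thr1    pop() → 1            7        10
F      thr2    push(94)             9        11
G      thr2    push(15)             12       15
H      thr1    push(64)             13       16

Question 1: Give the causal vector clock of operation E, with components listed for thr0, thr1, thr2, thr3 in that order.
Answer: (0, 2, 0, 0)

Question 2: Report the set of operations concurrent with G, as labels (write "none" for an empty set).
Answer: C, H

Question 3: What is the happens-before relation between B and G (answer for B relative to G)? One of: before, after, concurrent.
Answer: before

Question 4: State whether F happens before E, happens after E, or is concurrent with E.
Answer: concurrent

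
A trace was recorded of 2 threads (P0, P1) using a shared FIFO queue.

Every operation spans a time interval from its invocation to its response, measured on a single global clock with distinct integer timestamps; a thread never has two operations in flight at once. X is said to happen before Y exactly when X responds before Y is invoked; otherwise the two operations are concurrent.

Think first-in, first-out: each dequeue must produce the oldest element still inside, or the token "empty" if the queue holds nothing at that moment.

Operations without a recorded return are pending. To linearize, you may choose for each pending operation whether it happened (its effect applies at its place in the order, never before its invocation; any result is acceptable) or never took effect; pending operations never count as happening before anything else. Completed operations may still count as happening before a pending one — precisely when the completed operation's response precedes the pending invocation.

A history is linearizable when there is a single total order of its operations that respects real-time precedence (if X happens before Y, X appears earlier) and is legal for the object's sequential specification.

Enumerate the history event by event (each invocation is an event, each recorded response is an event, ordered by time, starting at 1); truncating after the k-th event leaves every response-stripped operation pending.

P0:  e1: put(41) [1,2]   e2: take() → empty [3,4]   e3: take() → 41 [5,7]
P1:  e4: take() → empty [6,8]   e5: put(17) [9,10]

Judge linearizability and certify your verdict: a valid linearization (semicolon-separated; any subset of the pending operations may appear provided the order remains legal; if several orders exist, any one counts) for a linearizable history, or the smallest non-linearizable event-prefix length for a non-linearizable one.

not linearizable — minimal violating prefix: 4 events

cut after 3 events: linearizable; cut after 4 events (e2 responds, time 4): not linearizable
exactly one order of the 2 completed ops respects real time; the FIFO queue replay fails
e.g. e1, e2: illegal at step 2, since e2 take() → empty cannot apply there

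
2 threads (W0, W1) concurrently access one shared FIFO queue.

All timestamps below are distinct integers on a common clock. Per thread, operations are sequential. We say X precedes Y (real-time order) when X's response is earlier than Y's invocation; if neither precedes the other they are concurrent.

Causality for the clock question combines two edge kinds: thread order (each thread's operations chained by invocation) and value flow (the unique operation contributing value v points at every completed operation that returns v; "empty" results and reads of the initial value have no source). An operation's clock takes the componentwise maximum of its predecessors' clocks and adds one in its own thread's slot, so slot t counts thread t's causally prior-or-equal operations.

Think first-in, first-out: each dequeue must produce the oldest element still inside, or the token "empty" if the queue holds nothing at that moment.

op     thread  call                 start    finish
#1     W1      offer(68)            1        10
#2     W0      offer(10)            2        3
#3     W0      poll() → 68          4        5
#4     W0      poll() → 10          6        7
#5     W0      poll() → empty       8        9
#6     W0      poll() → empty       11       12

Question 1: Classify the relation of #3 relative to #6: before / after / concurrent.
#3 spans [4,5], #6 spans [11,12]
resp(#3)=5 < inv(#6)=11

before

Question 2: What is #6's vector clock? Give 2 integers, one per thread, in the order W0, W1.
no predecessors for #1 (invoked 1): W1 increments from zero → (0, 1)
no predecessors for #2 (invoked 2): W0 increments from zero → (1, 0)
merge at #3 (invoked 4): VC(#1)=(0, 1), VC(#2)=(1, 0), own-thread bump on W0 → (2, 1)
merge at #4 (invoked 6): VC(#2)=(1, 0), VC(#3)=(2, 1), own-thread bump on W0 → (3, 1)
merge at #5 (invoked 8): VC(#4)=(3, 1), own-thread bump on W0 → (4, 1)
merge at #6 (invoked 11): VC(#5)=(4, 1), own-thread bump on W0 → (5, 1)
target: VC(#6) = (5, 1)

(5, 1)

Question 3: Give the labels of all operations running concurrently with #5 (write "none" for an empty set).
overlap test against #5 [8,9]: concurrent iff the interval meets 8..9
#1 [1,10]: concurrent
#2 [2,3]: before
#3 [4,5]: before
#4 [6,7]: before
#6 [11,12]: after

#1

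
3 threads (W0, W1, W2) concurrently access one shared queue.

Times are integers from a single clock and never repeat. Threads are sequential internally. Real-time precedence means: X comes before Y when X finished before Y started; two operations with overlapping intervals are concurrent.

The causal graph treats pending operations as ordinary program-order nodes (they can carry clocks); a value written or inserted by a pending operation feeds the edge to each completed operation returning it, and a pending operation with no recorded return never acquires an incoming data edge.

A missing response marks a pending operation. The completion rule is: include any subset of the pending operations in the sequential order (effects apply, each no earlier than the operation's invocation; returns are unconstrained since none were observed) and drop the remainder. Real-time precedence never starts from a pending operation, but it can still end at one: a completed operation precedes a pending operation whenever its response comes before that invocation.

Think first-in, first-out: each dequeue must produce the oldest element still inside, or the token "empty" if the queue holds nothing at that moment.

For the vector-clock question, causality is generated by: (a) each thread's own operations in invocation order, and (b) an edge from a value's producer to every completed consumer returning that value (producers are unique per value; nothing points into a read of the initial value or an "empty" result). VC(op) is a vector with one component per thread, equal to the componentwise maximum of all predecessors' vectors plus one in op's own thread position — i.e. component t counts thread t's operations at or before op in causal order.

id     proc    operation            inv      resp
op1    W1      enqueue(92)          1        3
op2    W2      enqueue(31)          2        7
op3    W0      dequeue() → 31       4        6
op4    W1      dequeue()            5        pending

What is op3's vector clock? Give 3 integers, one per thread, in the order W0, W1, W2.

op2 (invocation 2): nothing precedes it; W2's component alone gives (0, 0, 1)
op1 (invocation 1): nothing precedes it; W1's component alone gives (0, 1, 0)
invoked at 5, op4 merges VC(op1)=(0, 1, 0) and bumps W1's slot → (0, 2, 0)
invoked at 4, op3 merges VC(op2)=(0, 0, 1) and bumps W0's slot → (1, 0, 1)
target: VC(op3) = (1, 0, 1)

(1, 0, 1)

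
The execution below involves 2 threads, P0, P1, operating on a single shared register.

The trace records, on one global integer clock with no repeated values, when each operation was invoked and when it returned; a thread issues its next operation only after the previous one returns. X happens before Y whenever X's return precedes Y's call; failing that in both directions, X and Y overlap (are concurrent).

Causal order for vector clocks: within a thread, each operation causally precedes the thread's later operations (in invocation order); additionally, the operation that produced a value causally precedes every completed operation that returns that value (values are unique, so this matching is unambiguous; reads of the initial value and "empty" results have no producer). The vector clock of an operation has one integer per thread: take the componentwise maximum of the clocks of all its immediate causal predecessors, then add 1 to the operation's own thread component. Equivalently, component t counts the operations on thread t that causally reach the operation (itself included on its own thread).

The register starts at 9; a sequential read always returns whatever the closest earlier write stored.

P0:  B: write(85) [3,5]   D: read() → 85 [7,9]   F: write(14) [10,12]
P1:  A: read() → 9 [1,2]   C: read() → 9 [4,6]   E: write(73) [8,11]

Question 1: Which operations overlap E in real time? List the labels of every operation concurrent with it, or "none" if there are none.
D, F

E spans [8,11]; an op avoiding the whole window 8..11 is ordered, any other is concurrent
A [1,2]: before
B [3,5]: before
C [4,6]: before
D [7,9]: concurrent
F [10,12]: concurrent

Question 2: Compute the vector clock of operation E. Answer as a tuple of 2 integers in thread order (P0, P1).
(0, 3)

VC(A, invoked at 1): no causal predecessors; +1 on P1 → (0, 1)
VC(B, invoked at 3): no causal predecessors; +1 on P0 → (1, 0)
invoked at 4, C merges VC(A)=(0, 1) and bumps P1's slot → (0, 2)
invoked at 7, D merges VC(B)=(1, 0) and bumps P0's slot → (2, 0)
invoked at 8, E merges VC(C)=(0, 2) and bumps P1's slot → (0, 3)
invoked at 10, F merges VC(D)=(2, 0) and bumps P0's slot → (3, 0)
target: VC(E) = (0, 3)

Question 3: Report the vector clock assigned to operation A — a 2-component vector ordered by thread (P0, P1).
(0, 1)

no predecessors for A (invoked 1): P1 increments from zero → (0, 1)
no predecessors for B (invoked 3): P0 increments from zero → (1, 0)
VC(C, invoked at 4): max of VC(A)=(0, 1), then +1 on thread P1 → (0, 2)
VC(D, invoked at 7): max of VC(B)=(1, 0), then +1 on thread P0 → (2, 0)
VC(E, invoked at 8): max of VC(C)=(0, 2), then +1 on thread P1 → (0, 3)
VC(F, invoked at 10): max of VC(D)=(2, 0), then +1 on thread P0 → (3, 0)
target: VC(A) = (0, 1)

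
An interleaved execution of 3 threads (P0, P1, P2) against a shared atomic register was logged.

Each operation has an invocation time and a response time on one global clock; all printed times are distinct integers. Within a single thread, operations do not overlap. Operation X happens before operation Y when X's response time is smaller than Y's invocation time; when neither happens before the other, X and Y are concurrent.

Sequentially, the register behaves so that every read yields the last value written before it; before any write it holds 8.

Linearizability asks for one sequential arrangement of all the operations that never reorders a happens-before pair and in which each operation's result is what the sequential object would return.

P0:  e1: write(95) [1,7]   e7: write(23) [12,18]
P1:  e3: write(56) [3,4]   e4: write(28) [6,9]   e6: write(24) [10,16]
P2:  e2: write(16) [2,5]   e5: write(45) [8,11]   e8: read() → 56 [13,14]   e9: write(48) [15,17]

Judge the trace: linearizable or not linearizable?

not linearizable

already the first 14 events (up to e8's response at time 14) admit no linearization; the first 13 still do
every one of the 14 real-time-consistent orders over 6 completed atomic register ops fails the sequential spec
include/drop combinations of the 2 pending operations (e6, e7) were all tried; none helps
for example e1, e2, e3, e4, e5, e8 (pending dropped) fails at step 6: e8 read() → 56 is not legal there
for example e1, e2, e3, e5, e4, e8 (pending dropped) fails at step 6: e8 read() → 56 is not legal there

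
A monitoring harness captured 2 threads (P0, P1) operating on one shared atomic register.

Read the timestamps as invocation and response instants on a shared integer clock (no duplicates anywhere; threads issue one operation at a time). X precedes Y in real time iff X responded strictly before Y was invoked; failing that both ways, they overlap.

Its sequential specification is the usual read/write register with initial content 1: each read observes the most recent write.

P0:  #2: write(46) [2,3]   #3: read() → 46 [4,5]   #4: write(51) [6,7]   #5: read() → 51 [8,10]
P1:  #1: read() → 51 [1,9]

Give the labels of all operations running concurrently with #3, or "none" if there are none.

concurrent with #3 ([4,5]): every op whose interval crosses 4..5
#1 [1,9]: concurrent
#2 [2,3]: before
#4 [6,7]: after
#5 [8,10]: after

#1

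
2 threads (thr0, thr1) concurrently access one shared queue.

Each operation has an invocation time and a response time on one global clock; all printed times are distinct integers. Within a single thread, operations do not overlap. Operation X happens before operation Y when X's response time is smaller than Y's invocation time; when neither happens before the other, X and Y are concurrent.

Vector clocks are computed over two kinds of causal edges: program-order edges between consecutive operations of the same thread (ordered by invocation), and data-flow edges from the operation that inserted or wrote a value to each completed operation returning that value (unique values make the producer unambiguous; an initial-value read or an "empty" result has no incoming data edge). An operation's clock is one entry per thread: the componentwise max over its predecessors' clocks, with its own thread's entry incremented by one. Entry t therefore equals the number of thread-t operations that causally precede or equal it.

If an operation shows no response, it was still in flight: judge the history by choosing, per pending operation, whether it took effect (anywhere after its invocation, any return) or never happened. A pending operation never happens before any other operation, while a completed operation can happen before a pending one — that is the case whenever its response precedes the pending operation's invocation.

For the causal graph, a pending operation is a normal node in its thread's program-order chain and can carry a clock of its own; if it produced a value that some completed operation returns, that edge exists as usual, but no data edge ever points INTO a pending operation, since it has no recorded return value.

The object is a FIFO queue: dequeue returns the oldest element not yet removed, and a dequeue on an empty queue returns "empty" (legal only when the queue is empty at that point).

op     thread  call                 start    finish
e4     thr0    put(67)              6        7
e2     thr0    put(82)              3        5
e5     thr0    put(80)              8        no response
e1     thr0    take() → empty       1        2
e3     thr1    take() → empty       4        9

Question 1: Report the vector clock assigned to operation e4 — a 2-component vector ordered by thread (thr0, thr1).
Answer: (3, 0)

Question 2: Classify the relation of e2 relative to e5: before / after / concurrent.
Answer: before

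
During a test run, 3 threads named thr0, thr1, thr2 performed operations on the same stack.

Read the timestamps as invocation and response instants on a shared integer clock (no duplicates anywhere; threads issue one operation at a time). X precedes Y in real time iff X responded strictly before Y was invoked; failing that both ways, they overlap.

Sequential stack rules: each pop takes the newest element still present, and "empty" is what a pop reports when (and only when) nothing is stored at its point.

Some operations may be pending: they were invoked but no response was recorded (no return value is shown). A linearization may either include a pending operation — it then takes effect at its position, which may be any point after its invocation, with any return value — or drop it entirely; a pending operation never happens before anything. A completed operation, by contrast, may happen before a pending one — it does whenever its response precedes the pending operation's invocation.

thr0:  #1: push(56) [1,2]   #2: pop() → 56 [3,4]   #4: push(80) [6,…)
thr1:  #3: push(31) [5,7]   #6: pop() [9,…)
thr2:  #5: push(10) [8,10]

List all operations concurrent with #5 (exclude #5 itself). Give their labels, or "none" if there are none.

#4, #6

concurrent with #5 ([8,10]): every op whose interval crosses 8..10
#1 [1,2]: before
#2 [3,4]: before
#3 [5,7]: before
#4 [6,…): concurrent
#6 [9,…): concurrent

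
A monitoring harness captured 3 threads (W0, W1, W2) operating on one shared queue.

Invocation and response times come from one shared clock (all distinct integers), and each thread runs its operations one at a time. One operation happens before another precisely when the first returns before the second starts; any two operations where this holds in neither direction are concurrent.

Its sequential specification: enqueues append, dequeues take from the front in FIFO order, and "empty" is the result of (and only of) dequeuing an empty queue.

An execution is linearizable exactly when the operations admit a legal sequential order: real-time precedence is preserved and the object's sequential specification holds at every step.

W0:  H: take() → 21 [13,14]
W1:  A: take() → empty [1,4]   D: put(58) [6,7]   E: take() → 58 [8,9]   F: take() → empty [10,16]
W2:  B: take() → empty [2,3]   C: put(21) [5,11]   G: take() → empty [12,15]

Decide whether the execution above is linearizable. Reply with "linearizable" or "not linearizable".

linearizable

a witness: A, B, D, C, E, H, F, G
after step 1 (A take() → empty): queue <>
after step 2 (B take() → empty): queue <>
after step 3 (D put(58)): queue <58>
after step 4 (C put(21)): queue <58,21>
after step 5 (E take() → 58): queue <21>
after step 6 (H take() → 21): queue <>
after step 7 (F take() → empty): queue <>
after step 8 (G take() → empty): queue <>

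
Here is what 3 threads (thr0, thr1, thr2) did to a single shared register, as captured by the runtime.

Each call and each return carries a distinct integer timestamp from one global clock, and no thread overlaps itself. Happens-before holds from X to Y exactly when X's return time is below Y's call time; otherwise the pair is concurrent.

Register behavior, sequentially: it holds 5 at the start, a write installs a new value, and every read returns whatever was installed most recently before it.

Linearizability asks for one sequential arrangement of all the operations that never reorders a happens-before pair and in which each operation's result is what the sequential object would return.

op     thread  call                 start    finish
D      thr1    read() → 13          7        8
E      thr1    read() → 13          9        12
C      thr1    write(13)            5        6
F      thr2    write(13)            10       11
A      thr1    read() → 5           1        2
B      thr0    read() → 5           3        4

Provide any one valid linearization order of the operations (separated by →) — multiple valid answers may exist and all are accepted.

step 1: A read() → 5 — value 5
step 2: B read() → 5 — value 5
step 3: C write(13) — value 13
step 4: D read() → 13 — value 13
step 5: E read() → 13 — value 13
step 6: F write(13) — value 13

A → B → C → D → E → F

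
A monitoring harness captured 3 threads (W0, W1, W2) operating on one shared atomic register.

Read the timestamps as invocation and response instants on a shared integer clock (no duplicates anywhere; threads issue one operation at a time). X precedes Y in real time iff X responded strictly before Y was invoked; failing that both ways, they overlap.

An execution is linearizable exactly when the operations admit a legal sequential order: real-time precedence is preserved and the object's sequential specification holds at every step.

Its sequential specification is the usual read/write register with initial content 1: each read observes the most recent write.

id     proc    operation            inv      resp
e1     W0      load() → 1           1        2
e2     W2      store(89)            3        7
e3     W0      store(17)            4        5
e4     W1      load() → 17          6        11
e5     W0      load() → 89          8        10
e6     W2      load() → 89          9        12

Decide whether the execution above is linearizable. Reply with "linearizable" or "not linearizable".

witness order: e1, e3, e4, e2, e5, e6
1. e1 load() → 1, leaving value 1
2. e3 store(17), leaving value 17
3. e4 load() → 17, leaving value 17
4. e2 store(89), leaving value 89
5. e5 load() → 89, leaving value 89
6. e6 load() → 89, leaving value 89

linearizable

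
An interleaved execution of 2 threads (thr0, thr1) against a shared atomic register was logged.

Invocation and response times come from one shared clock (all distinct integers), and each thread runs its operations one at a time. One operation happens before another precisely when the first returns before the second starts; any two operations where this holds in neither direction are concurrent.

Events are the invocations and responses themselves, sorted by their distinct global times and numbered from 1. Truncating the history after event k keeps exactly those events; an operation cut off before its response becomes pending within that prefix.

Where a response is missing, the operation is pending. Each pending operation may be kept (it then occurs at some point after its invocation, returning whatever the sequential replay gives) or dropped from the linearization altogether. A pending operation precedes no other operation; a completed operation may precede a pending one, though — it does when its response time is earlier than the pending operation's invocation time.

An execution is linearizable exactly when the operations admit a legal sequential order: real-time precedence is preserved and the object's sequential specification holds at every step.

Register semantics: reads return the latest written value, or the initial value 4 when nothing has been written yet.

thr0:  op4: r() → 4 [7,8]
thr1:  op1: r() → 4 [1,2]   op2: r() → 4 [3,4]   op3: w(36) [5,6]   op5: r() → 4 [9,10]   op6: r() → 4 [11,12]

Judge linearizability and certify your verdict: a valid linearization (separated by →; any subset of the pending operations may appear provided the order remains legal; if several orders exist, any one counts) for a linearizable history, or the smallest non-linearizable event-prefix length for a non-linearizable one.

not linearizable — minimal violating prefix: 8 events

prefix check: 1..7 passes, 1..8 fails once op4's time-8 response joins
one real-time candidate order over the 4 completed operations — the atomic register replay rejects it
sample order op1, op2, op3, op4 stalls at step 4 — op4 r() → 4 has no legal effect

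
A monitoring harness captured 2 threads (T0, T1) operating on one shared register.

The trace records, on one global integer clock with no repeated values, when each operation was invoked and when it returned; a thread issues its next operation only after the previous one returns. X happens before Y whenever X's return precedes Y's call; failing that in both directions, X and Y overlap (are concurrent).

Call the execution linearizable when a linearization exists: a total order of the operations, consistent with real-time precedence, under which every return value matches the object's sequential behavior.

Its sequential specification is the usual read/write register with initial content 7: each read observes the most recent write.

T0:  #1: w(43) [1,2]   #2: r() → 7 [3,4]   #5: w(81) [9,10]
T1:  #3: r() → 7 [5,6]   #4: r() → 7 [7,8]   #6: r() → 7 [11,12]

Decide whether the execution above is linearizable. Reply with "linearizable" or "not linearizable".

events 1..3 are fine; event 4 — the response of #2 at time 4 — makes the prefix non-linearizable
exactly one order of the 2 completed ops respects real time; the register replay fails
e.g. #1, #2: illegal at step 2, since #2 r() → 7 cannot apply there

not linearizable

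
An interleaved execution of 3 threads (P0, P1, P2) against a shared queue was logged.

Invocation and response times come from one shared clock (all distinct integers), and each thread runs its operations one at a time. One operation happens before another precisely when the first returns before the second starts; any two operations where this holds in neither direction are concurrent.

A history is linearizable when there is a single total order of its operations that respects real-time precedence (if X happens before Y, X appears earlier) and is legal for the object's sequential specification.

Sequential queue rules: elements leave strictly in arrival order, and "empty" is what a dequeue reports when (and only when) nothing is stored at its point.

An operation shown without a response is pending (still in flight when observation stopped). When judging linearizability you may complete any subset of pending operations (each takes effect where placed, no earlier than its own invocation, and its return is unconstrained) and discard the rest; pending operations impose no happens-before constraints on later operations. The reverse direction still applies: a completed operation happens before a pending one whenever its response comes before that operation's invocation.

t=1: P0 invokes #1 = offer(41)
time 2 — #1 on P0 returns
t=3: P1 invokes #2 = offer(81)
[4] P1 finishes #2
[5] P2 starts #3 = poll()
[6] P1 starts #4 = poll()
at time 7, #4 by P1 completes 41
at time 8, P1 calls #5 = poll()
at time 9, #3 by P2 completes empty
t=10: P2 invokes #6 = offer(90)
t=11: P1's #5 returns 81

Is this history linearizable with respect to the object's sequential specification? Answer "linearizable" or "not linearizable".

linearizable

witness order: #1, #2, #4, #5, #3
step 1: #1 offer(41) — queue <41>
step 2: #2 offer(81) — queue <41,81>
step 3: #4 poll() → 41 — queue <81>
step 4: #5 poll() → 81 — queue <>
step 5: #3 poll() → empty — queue <>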